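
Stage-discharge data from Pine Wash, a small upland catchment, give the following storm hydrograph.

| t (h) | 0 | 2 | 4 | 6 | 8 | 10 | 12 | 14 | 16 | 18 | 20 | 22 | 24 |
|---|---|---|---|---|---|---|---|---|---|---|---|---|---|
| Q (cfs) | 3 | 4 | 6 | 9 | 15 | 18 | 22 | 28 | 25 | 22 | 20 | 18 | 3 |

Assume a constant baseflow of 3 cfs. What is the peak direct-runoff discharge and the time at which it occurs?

Subtracting baseflow gives direct-runoff ordinates: 0.0, 1.0, 3.0, 6.0, 12.0, 15.0, 19.0, 25.0, 22.0, 19.0, 17.0, 15.0, 0.0 cfs.
The maximum is 25.0 cfs, occurring at the reading for t = 14 h.

Q_p = 25.0 cfs at t = 14 h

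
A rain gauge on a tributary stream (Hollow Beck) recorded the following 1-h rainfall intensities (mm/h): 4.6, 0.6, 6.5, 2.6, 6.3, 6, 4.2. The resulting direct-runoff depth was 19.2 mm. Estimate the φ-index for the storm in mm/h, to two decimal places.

Only the 6 blocks with intensity above φ contribute runoff: 4.6, 6.5, 2.6, 6.3, 6, 4.2 mm/h.
Σ(I−φ)·Δt = d  ⇒  (4.6+6.5+2.6+6.3+6+4.2 − 6φ)·1 = 19.2
φ = (30.20 − 19.2/1) / 6 = 1.83 mm/h.

φ ≈ 1.83 mm/h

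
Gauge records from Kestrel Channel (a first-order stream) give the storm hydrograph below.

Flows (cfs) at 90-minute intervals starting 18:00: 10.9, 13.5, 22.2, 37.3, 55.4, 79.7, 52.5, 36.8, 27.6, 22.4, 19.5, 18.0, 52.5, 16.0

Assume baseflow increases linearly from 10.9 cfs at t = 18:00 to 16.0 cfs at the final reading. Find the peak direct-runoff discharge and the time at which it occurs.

Q_p = 66.84 cfs at t = 01:30

Subtracting baseflow gives direct-runoff ordinates: 0.00, 2.21, 10.52, 25.22, 42.93, 66.84, 39.25, 23.15, 13.56, 7.97, 4.68, 2.78, 36.89, 0.00 cfs.
The maximum is 66.84 cfs, occurring at the reading for t = 01:30.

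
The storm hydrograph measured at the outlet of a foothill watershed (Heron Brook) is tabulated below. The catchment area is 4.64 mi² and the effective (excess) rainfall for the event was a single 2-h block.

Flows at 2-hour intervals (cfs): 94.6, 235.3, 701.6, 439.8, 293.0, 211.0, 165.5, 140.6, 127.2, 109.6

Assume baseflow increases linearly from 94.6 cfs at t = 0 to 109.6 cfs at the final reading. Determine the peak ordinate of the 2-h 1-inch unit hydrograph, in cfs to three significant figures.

Direct runoff: 0.00, 139.03, 603.67, 340.20, 191.73, 108.07, 60.90, 34.33, 19.27, 0.00 cfs; ΣQ_DR = 1497 cfs, peak = 603.67 cfs.
Runoff depth d = ΣQ_DR·Δt / A = 1497 × 7200 / (4.64 mi²) = 1.000 in.
The 1-inch UH is the DRH scaled by (1 in)/d, so U_p = 603.67 × 1/1.000 = 604 cfs.

U_p ≈ 604 cfs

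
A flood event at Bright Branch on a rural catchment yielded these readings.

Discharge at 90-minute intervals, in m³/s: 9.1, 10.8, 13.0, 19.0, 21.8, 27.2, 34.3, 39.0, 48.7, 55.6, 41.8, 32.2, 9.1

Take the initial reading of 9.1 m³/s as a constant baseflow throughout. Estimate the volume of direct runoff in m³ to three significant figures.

V ≈ 1.31 × 10^6 m³

Direct-runoff ordinates (Q − Q_b): 0.0, 1.7, 3.9, 9.9, 12.7, 18.1, 25.2, 29.9, 39.6, 46.5, 32.7, 23.1, 0.0 m³/s.
ΣQ_DR = 243.3 m³/s.
With Δt = 1.5 h = 5400 s, V = ΣQ_DR · Δt = 243.3 × 5400 = 1.31 × 10^6 m³.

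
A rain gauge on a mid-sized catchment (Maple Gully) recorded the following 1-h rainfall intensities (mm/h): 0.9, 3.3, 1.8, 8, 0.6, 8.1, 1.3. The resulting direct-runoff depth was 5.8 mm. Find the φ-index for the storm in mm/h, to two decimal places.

φ ≈ 5.15 mm/h

Only the 2 blocks with intensity above φ contribute runoff: 8, 8.1 mm/h.
Σ(I−φ)·Δt = d  ⇒  (8+8.1 − 2φ)·1 = 5.8
φ = (16.10 − 5.8/1) / 2 = 5.15 mm/h.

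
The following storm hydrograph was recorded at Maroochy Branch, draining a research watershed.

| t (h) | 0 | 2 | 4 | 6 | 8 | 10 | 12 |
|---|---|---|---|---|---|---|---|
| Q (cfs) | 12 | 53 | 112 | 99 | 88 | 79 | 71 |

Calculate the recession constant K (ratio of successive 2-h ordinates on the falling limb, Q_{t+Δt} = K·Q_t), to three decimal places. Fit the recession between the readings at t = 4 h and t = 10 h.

K ≈ 0.890

Using the recession-limb readings at t = 4 h and t = 10 h: Q falls from 112 to 79 cfs over 3 intervals.
K = (Q₂/Q₁)^(1/3) = (79/112)^(1/3) = 0.890.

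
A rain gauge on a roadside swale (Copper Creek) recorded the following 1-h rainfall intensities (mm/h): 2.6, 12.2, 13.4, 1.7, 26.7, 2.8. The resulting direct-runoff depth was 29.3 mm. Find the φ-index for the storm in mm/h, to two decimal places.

φ ≈ 7.67 mm/h

Only the 3 blocks with intensity above φ contribute runoff: 12.2, 13.4, 26.7 mm/h.
Σ(I−φ)·Δt = d  ⇒  (12.2+13.4+26.7 − 3φ)·1 = 29.3
φ = (52.30 − 29.3/1) / 3 = 7.67 mm/h.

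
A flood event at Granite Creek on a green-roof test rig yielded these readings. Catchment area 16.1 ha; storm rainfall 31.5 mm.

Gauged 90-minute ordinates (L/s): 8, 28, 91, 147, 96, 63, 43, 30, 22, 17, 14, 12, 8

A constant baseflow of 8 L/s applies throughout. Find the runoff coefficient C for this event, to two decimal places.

ΣQ_DR = 475.0 L/s; V = ΣQ_DR·Δt = 2.565 × 10^6 L.
Runoff depth d = V / A = 15.93 mm.
C = d / P = 15.93 / 31.5 = 0.51.

C ≈ 0.51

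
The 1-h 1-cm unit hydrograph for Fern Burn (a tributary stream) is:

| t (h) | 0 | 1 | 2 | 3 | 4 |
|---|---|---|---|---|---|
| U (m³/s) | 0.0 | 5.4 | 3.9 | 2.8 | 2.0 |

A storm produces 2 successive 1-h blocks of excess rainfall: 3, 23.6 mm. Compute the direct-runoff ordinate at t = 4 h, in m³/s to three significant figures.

Q ≈ 7.21 m³/s

By discrete convolution, Q_j = Σ (P_i / 10 mm) · U_{j−i}.
At t = 4 h (j=4): Q = (3/10)·2.0 + (23.6/10)·2.8 = 7.21 m³/s.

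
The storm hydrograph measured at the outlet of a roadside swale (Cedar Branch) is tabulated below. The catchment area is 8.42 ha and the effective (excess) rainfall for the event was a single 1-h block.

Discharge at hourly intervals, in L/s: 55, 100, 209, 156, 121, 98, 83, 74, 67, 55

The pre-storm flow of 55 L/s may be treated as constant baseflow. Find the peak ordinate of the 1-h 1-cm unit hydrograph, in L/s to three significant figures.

Direct runoff: 0.0, 45.0, 154.0, 101.0, 66.0, 43.0, 28.0, 19.0, 12.0, 0.0 L/s; ΣQ_DR = 468.0 L/s, peak = 154.0 L/s.
Runoff depth d = ΣQ_DR·Δt / A = 468.0 × 3600 / (8.42 ha) = 20.01 mm.
The 1-cm UH is the DRH scaled by (10 mm)/d, so U_p = 154.0 × 10/20.01 = 77.0 L/s.

U_p ≈ 77.0 L/s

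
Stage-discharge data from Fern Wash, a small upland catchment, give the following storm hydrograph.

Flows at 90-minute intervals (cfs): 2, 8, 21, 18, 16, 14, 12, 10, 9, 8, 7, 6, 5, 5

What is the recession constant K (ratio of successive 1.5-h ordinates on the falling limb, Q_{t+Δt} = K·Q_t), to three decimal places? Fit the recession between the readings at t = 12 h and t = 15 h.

Using the recession-limb readings at t = 12 h and t = 15 h: Q falls from 9 to 7 cfs over 2 intervals.
K = (Q₂/Q₁)^(1/2) = (7/9)^(1/2) = 0.882.

K ≈ 0.882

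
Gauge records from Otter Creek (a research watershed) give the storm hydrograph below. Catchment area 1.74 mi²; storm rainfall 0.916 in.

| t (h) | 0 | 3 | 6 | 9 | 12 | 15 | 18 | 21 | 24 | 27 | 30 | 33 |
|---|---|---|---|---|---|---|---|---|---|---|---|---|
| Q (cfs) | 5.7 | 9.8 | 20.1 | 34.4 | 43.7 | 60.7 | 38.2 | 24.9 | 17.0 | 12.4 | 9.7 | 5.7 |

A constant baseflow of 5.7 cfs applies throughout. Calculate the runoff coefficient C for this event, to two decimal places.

ΣQ_DR = 213.9 cfs; V = ΣQ_DR·Δt = 2.310 × 10^6 ft³.
Runoff depth d = V / A = 0.5715 in.
C = d / P = 0.5715 / 0.916 = 0.62.

C ≈ 0.62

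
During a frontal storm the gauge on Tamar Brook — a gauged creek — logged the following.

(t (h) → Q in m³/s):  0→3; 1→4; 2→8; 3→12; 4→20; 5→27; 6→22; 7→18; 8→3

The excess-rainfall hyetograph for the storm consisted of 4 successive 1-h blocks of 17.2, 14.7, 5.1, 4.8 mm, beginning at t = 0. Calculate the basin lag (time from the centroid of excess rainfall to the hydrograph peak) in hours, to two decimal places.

Centroid of excess rainfall: t_c = Σ P_i·t̄_i / ΣP_i = 1.4402 h (block centres at 0.5, 1.5, 2.5, 3.5 h).
Hydrograph peak occurs at t = 5 h, so basin lag t_L = 5 − 1.4402 = 3.56 h.

t_L ≈ 3.56 h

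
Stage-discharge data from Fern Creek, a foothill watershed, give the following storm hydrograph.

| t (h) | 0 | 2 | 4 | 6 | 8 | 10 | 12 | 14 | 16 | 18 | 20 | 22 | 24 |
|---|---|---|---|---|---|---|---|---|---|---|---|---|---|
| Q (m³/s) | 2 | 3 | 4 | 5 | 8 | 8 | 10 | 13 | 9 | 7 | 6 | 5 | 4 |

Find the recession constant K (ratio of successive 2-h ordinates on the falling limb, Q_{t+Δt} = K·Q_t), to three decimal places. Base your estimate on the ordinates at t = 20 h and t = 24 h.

K ≈ 0.816

Using the recession-limb readings at t = 20 h and t = 24 h: Q falls from 6 to 4 m³/s over 2 intervals.
K = (Q₂/Q₁)^(1/2) = (4/6)^(1/2) = 0.816.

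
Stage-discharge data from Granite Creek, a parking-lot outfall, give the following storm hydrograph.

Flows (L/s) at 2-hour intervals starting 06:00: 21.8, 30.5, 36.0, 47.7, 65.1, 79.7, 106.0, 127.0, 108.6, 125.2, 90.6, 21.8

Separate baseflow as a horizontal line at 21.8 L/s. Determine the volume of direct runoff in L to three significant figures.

V ≈ 4.31 × 10^6 L

Direct-runoff ordinates (Q − Q_b): 0.0, 8.7, 14.2, 25.9, 43.3, 57.9, 84.2, 105.2, 86.8, 103.4, 68.8, 0.0 L/s.
ΣQ_DR = 598.4 L/s.
With Δt = 2 h = 7200 s, V = ΣQ_DR · Δt = 598.4 × 7200 = 4.31 × 10^6 L.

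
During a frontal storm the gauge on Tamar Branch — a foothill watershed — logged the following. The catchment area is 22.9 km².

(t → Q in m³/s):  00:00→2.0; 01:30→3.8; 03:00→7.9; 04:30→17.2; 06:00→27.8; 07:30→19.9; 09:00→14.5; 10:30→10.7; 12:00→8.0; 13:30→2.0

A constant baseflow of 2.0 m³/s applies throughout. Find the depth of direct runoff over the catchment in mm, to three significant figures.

Direct runoff: 0.0, 1.8, 5.9, 15.2, 25.8, 17.9, 12.5, 8.7, 6.0, 0.0 m³/s; ΣQ_DR = 93.80 m³/s.
V = ΣQ_DR · Δt = 93.80 × 5400 s = 5.065 × 10^5 m³.
Over A = 22.9 km², depth = V / A = 22.1 mm.

d ≈ 22.1 mm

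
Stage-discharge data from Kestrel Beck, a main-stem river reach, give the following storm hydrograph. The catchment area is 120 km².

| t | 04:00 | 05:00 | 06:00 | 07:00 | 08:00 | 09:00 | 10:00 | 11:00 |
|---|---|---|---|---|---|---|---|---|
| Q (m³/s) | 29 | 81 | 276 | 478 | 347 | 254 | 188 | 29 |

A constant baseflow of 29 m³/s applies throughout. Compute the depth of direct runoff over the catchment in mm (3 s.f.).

d ≈ 43.5 mm

Direct runoff: 0.0, 52.0, 247.0, 449.0, 318.0, 225.0, 159.0, 0.0 m³/s; ΣQ_DR = 1450 m³/s.
V = ΣQ_DR · Δt = 1450 × 3600 s = 5.220 × 10^6 m³.
Over A = 120 km², depth = V / A = 43.5 mm.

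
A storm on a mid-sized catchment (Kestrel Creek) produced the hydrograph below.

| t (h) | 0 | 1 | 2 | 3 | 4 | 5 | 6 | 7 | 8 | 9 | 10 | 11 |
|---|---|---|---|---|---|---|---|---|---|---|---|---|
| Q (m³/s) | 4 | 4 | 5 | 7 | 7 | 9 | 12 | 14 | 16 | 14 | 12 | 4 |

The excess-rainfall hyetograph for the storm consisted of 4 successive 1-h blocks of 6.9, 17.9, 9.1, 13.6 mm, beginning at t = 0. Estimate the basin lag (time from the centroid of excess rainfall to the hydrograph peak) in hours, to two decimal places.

t_L ≈ 5.88 h

Centroid of excess rainfall: t_c = Σ P_i·t̄_i / ΣP_i = 2.1189 h (block centres at 0.5, 1.5, 2.5, 3.5 h).
Hydrograph peak occurs at t = 8 h, so basin lag t_L = 8 − 2.1189 = 5.88 h.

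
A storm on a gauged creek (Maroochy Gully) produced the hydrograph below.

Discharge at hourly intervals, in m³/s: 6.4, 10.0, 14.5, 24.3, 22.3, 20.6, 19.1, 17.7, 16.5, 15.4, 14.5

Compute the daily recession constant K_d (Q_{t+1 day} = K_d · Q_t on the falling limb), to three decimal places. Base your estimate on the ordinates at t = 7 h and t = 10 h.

K_d ≈ 0.203

Between t = 7 h and t = 10 h the flow falls from 17.7 to 14.5 m³/s over 3×1 h = 3 h.
Per-interval ratio K = (14.5/17.7)^(1/3) = 0.9357; K_d = K^(24/1) = 0.203.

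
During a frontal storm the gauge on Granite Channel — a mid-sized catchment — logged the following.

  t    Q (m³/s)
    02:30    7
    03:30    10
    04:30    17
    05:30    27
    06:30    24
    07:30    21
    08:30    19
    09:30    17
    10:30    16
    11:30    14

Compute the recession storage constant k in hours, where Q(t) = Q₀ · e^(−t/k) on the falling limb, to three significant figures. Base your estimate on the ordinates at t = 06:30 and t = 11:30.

On the falling limb, Q drops from 24 to 14 m³/s between t = 06:30 and t = 11:30 (Δt = 5 h).
k = −Δt / ln(Q₂/Q₁) = −5 / ln(14/24) = 9.28 h.

k ≈ 9.28 h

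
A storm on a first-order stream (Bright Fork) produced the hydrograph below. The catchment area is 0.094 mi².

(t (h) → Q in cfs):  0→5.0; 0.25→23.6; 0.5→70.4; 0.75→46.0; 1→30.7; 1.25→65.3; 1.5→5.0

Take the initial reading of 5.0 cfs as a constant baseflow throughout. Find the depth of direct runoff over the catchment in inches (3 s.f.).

Direct runoff: 0.0, 18.6, 65.4, 41.0, 25.7, 60.3, 0.0 cfs; ΣQ_DR = 211.0 cfs.
V = ΣQ_DR · Δt = 211.0 × 900 s = 1.899 × 10^5 ft³.
Over A = 0.094 mi², depth = V / A = 0.870 in.

d ≈ 0.870 in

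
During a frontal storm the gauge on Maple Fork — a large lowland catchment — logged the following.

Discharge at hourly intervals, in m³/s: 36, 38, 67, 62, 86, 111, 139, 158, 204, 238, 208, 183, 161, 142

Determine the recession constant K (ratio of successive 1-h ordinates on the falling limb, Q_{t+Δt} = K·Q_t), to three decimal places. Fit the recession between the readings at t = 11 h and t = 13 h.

K ≈ 0.881

Using the recession-limb readings at t = 11 h and t = 13 h: Q falls from 183 to 142 m³/s over 2 intervals.
K = (Q₂/Q₁)^(1/2) = (142/183)^(1/2) = 0.881.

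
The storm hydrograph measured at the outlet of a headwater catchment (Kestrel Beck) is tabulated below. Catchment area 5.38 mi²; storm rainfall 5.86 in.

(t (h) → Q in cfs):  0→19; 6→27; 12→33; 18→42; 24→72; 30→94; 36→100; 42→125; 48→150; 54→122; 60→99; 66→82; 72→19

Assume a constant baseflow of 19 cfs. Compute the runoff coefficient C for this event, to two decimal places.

C ≈ 0.22

ΣQ_DR = 737.0 cfs; V = ΣQ_DR·Δt = 1.592 × 10^7 ft³.
Runoff depth d = V / A = 1.274 in.
C = d / P = 1.274 / 5.86 = 0.22.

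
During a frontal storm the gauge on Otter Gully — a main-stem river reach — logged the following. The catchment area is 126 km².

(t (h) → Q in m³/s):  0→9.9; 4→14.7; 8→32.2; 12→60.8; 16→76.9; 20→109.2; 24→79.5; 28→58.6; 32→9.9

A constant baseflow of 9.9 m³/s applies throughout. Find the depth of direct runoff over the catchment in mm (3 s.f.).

Direct runoff: 0.0, 4.8, 22.3, 50.9, 67.0, 99.3, 69.6, 48.7, 0.0 m³/s; ΣQ_DR = 362.6 m³/s.
V = ΣQ_DR · Δt = 362.6 × 14400 s = 5.221 × 10^6 m³.
Over A = 126 km², depth = V / A = 41.4 mm.

d ≈ 41.4 mm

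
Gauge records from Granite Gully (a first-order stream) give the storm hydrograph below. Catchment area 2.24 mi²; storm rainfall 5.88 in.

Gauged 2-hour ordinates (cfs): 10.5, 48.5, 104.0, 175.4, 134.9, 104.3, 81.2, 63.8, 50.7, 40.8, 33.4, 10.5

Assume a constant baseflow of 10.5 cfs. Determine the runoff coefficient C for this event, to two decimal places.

ΣQ_DR = 732.0 cfs; V = ΣQ_DR·Δt = 5.270 × 10^6 ft³.
Runoff depth d = V / A = 1.013 in.
C = d / P = 1.013 / 5.88 = 0.17.

C ≈ 0.17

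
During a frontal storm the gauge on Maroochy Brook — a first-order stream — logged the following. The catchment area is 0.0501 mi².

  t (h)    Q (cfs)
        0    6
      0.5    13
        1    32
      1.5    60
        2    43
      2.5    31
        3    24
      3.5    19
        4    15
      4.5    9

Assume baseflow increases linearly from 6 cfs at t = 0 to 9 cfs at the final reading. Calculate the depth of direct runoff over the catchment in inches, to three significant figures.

d ≈ 2.74 in

Direct runoff: 0.00, 6.67, 25.33, 53.00, 35.67, 23.33, 16.00, 10.67, 6.33, 0.00 cfs; ΣQ_DR = 177.0 cfs.
V = ΣQ_DR · Δt = 177.0 × 1800 s = 3.186 × 10^5 ft³.
Over A = 0.0501 mi², depth = V / A = 2.74 in.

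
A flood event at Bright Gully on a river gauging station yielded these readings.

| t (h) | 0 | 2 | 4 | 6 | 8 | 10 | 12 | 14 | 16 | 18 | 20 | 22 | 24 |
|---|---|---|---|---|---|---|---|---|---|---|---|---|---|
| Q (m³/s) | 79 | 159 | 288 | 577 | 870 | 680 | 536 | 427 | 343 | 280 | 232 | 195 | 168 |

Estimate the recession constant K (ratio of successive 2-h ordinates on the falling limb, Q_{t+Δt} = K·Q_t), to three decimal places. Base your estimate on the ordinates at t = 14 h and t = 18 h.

Using the recession-limb readings at t = 14 h and t = 18 h: Q falls from 427 to 280 m³/s over 2 intervals.
K = (Q₂/Q₁)^(1/2) = (280/427)^(1/2) = 0.810.

K ≈ 0.810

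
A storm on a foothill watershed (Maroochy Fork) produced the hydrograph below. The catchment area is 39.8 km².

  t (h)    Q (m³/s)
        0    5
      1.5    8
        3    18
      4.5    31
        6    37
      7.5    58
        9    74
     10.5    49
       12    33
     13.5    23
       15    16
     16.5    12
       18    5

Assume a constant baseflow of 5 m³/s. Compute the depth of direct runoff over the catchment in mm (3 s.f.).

Direct runoff: 0.0, 3.0, 13.0, 26.0, 32.0, 53.0, 69.0, 44.0, 28.0, 18.0, 11.0, 7.0, 0.0 m³/s; ΣQ_DR = 304.0 m³/s.
V = ΣQ_DR · Δt = 304.0 × 5400 s = 1.642 × 10^6 m³.
Over A = 39.8 km², depth = V / A = 41.2 mm.

d ≈ 41.2 mm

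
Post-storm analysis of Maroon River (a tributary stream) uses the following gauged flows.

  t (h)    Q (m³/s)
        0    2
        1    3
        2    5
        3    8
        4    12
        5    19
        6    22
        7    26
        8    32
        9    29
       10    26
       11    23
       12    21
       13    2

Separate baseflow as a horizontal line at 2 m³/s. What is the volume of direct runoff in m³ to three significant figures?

V ≈ 7.27 × 10^5 m³

Direct-runoff ordinates (Q − Q_b): 0.0, 1.0, 3.0, 6.0, 10.0, 17.0, 20.0, 24.0, 30.0, 27.0, 24.0, 21.0, 19.0, 0.0 m³/s.
ΣQ_DR = 202.0 m³/s.
With Δt = 1 h = 3600 s, V = ΣQ_DR · Δt = 202.0 × 3600 = 7.27 × 10^5 m³.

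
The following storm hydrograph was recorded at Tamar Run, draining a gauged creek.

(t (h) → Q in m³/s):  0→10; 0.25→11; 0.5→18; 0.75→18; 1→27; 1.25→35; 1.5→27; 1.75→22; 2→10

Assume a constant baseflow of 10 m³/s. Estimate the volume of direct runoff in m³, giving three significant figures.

Direct-runoff ordinates (Q − Q_b): 0.0, 1.0, 8.0, 8.0, 17.0, 25.0, 17.0, 12.0, 0.0 m³/s.
ΣQ_DR = 88.00 m³/s.
With Δt = 0.25 h = 900 s, V = ΣQ_DR · Δt = 88.00 × 900 = 79200 m³.

V ≈ 79200 m³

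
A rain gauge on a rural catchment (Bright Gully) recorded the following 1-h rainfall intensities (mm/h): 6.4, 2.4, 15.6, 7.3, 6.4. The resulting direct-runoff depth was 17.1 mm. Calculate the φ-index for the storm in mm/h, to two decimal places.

φ ≈ 4.65 mm/h

Only the 4 blocks with intensity above φ contribute runoff: 6.4, 15.6, 7.3, 6.4 mm/h.
Σ(I−φ)·Δt = d  ⇒  (6.4+15.6+7.3+6.4 − 4φ)·1 = 17.1
φ = (35.70 − 17.1/1) / 4 = 4.65 mm/h.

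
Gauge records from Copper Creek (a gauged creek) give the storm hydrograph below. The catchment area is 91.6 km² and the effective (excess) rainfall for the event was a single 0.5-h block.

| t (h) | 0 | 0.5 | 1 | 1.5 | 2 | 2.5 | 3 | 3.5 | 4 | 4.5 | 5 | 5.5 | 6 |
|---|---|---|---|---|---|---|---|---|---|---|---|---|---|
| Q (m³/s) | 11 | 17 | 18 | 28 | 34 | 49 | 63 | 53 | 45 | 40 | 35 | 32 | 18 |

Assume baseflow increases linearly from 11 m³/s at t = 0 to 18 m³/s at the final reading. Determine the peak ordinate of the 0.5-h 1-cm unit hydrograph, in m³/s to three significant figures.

U_p ≈ 97.0 m³/s

Direct runoff: 0.00, 5.42, 5.83, 15.25, 20.67, 35.08, 48.50, 37.92, 29.33, 23.75, 18.17, 14.58, 0.00 m³/s; ΣQ_DR = 254.5 m³/s, peak = 48.50 m³/s.
Runoff depth d = ΣQ_DR·Δt / A = 254.5 × 1800 / (91.6 km²) = 5.001 mm.
The 1-cm UH is the DRH scaled by (10 mm)/d, so U_p = 48.50 × 10/5.001 = 97.0 m³/s.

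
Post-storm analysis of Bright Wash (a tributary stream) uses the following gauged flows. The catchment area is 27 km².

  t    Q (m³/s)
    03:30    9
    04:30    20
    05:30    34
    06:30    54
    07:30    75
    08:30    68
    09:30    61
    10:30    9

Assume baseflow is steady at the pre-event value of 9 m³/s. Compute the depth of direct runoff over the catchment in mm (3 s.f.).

d ≈ 34.4 mm

Direct runoff: 0.0, 11.0, 25.0, 45.0, 66.0, 59.0, 52.0, 0.0 m³/s; ΣQ_DR = 258.0 m³/s.
V = ΣQ_DR · Δt = 258.0 × 3600 s = 9.288 × 10^5 m³.
Over A = 27 km², depth = V / A = 34.4 mm.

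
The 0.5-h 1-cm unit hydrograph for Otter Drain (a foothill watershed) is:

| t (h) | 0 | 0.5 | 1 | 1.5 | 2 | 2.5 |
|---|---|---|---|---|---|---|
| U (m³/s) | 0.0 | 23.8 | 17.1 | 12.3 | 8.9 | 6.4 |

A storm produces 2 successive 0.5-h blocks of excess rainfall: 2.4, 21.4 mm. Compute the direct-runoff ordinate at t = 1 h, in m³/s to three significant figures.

Q ≈ 55.0 m³/s

By discrete convolution, Q_j = Σ (P_i / 10 mm) · U_{j−i}.
At t = 1 h (j=2): Q = (2.4/10)·17.1 + (21.4/10)·23.8 = 55.0 m³/s.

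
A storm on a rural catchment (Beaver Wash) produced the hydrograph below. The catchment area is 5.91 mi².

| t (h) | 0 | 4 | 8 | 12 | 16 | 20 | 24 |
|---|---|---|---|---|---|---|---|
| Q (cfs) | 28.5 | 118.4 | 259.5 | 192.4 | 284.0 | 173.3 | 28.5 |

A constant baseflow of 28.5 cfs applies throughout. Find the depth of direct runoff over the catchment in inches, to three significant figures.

Direct runoff: 0.0, 89.9, 231.0, 163.9, 255.5, 144.8, 0.0 cfs; ΣQ_DR = 885.1 cfs.
V = ΣQ_DR · Δt = 885.1 × 14400 s = 1.275 × 10^7 ft³.
Over A = 5.91 mi², depth = V / A = 0.928 in.

d ≈ 0.928 in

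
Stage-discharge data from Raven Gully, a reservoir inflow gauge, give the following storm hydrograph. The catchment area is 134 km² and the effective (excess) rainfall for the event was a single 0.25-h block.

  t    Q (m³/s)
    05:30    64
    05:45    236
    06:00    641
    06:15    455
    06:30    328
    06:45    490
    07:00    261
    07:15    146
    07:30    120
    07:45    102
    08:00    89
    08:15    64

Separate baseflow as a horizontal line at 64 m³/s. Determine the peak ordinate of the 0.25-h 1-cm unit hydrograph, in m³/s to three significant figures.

Direct runoff: 0.0, 172.0, 577.0, 391.0, 264.0, 426.0, 197.0, 82.0, 56.0, 38.0, 25.0, 0.0 m³/s; ΣQ_DR = 2228 m³/s, peak = 577.0 m³/s.
Runoff depth d = ΣQ_DR·Δt / A = 2228 × 900 / (134 km²) = 14.96 mm.
The 1-cm UH is the DRH scaled by (10 mm)/d, so U_p = 577.0 × 10/14.96 = 386 m³/s.

U_p ≈ 386 m³/s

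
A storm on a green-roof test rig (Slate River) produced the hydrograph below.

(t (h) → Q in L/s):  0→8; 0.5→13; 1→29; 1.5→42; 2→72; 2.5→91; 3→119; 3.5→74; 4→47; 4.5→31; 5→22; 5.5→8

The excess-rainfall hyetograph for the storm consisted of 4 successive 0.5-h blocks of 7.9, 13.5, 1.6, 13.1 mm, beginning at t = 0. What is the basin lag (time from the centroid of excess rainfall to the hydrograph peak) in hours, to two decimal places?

Centroid of excess rainfall: t_c = Σ P_i·t̄_i / ΣP_i = 1.0256 h (block centres at 0.25, 0.75, 1.25, 1.75 h).
Hydrograph peak occurs at t = 3 h, so basin lag t_L = 3 − 1.0256 = 1.97 h.

t_L ≈ 1.97 h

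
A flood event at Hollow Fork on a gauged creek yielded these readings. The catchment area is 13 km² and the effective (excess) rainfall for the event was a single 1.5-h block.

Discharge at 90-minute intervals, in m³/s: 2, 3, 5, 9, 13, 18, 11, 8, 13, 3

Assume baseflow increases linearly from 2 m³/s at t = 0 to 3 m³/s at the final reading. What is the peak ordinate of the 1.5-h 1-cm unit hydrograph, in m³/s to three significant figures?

Direct runoff: 0.00, 0.89, 2.78, 6.67, 10.56, 15.44, 8.33, 5.22, 10.11, 0.00 m³/s; ΣQ_DR = 60.00 m³/s, peak = 15.44 m³/s.
Runoff depth d = ΣQ_DR·Δt / A = 60.00 × 5400 / (13 km²) = 24.92 mm.
The 1-cm UH is the DRH scaled by (10 mm)/d, so U_p = 15.44 × 10/24.92 = 6.20 m³/s.

U_p ≈ 6.20 m³/s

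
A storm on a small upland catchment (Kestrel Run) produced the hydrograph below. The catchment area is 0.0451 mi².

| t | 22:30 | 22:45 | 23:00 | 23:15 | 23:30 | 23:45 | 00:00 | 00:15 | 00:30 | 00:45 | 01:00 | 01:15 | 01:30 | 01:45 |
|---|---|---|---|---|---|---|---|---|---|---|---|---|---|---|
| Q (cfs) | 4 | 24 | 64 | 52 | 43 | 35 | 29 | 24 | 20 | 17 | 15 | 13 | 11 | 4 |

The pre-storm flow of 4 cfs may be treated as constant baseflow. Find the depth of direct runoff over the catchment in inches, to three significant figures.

d ≈ 2.57 in

Direct runoff: 0.0, 20.0, 60.0, 48.0, 39.0, 31.0, 25.0, 20.0, 16.0, 13.0, 11.0, 9.0, 7.0, 0.0 cfs; ΣQ_DR = 299.0 cfs.
V = ΣQ_DR · Δt = 299.0 × 900 s = 2.691 × 10^5 ft³.
Over A = 0.0451 mi², depth = V / A = 2.57 in.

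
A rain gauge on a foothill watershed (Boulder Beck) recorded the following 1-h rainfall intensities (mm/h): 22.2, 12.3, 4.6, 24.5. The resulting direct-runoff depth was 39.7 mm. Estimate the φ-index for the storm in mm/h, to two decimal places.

Only the 3 blocks with intensity above φ contribute runoff: 22.2, 12.3, 24.5 mm/h.
Σ(I−φ)·Δt = d  ⇒  (22.2+12.3+24.5 − 3φ)·1 = 39.7
φ = (59.00 − 39.7/1) / 3 = 6.43 mm/h.

φ ≈ 6.43 mm/h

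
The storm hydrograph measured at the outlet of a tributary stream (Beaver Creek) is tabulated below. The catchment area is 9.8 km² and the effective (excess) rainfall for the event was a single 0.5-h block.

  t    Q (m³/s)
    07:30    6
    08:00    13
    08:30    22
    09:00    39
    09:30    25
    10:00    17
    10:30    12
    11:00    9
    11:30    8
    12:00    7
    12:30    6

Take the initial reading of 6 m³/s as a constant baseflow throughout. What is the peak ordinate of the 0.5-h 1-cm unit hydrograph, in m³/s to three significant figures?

Direct runoff: 0.0, 7.0, 16.0, 33.0, 19.0, 11.0, 6.0, 3.0, 2.0, 1.0, 0.0 m³/s; ΣQ_DR = 98.00 m³/s, peak = 33.0 m³/s.
Runoff depth d = ΣQ_DR·Δt / A = 98.00 × 1800 / (9.8 km²) = 18.00 mm.
The 1-cm UH is the DRH scaled by (10 mm)/d, so U_p = 33.0 × 10/18.00 = 18.3 m³/s.

U_p ≈ 18.3 m³/s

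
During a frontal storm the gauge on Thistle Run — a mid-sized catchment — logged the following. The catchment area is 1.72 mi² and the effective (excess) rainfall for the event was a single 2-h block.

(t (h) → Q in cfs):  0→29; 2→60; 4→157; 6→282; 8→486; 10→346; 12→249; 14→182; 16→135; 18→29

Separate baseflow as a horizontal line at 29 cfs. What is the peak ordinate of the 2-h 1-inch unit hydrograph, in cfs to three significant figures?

Direct runoff: 0.0, 31.0, 128.0, 253.0, 457.0, 317.0, 220.0, 153.0, 106.0, 0.0 cfs; ΣQ_DR = 1665 cfs, peak = 457.0 cfs.
Runoff depth d = ΣQ_DR·Δt / A = 1665 × 7200 / (1.72 mi²) = 3.000 in.
The 1-inch UH is the DRH scaled by (1 in)/d, so U_p = 457.0 × 1/3.000 = 152 cfs.

U_p ≈ 152 cfs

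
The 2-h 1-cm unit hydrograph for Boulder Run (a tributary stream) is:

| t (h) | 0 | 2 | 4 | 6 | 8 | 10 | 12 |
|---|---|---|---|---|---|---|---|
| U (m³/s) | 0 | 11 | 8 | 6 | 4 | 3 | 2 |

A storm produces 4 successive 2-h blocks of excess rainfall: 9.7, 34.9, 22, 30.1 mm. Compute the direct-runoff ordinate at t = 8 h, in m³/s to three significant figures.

By discrete convolution, Q_j = Σ (P_i / 10 mm) · U_{j−i}.
At t = 8 h (j=4): Q = (9.7/10)·4 + (34.9/10)·6 + (22/10)·8 + (30.1/10)·11 = 75.5 m³/s.

Q ≈ 75.5 m³/s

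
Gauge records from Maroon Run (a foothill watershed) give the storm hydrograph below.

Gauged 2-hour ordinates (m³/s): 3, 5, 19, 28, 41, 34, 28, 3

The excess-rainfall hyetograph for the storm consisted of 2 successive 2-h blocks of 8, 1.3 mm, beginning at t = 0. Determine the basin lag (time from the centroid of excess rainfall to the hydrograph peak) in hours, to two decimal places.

t_L ≈ 6.72 h

Centroid of excess rainfall: t_c = Σ P_i·t̄_i / ΣP_i = 1.2796 h (block centres at 1, 3 h).
Hydrograph peak occurs at t = 8 h, so basin lag t_L = 8 − 1.2796 = 6.72 h.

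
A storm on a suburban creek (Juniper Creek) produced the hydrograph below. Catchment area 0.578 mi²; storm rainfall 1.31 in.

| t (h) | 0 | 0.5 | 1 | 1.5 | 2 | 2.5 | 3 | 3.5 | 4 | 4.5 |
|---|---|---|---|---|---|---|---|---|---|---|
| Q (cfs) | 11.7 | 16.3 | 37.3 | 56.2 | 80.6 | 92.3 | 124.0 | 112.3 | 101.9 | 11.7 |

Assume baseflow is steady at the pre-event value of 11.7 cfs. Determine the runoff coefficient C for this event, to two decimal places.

C ≈ 0.54

ΣQ_DR = 527.3 cfs; V = ΣQ_DR·Δt = 9.491 × 10^5 ft³.
Runoff depth d = V / A = 0.7068 in.
C = d / P = 0.7068 / 1.31 = 0.54.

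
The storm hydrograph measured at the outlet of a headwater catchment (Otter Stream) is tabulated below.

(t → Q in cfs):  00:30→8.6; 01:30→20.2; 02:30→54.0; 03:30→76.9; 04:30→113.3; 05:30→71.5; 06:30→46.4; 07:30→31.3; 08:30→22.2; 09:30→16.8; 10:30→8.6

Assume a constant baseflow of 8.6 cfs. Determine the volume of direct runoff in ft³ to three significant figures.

V ≈ 1.35 × 10^6 ft³

Direct-runoff ordinates (Q − Q_b): 0.0, 11.6, 45.4, 68.3, 104.7, 62.9, 37.8, 22.7, 13.6, 8.2, 0.0 cfs.
ΣQ_DR = 375.2 cfs.
With Δt = 1 h = 3600 s, V = ΣQ_DR · Δt = 375.2 × 3600 = 1.35 × 10^6 ft³.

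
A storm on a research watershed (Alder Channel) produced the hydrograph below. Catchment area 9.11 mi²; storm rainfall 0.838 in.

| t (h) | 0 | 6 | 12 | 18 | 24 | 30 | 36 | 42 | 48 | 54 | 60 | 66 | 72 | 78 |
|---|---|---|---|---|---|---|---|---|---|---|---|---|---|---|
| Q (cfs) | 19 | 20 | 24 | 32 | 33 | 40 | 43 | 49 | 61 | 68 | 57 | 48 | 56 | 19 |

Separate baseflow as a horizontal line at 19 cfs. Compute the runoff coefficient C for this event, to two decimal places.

ΣQ_DR = 303.0 cfs; V = ΣQ_DR·Δt = 6.545 × 10^6 ft³.
Runoff depth d = V / A = 0.3092 in.
C = d / P = 0.3092 / 0.838 = 0.37.

C ≈ 0.37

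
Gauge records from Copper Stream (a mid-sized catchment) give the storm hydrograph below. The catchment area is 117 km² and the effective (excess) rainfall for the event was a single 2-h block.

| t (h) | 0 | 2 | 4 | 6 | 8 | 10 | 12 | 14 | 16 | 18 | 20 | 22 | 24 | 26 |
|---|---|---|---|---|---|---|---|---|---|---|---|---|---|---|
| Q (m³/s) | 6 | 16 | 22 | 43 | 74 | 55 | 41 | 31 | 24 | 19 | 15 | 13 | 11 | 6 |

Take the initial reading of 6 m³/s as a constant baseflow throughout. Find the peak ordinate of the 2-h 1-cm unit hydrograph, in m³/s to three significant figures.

U_p ≈ 37.8 m³/s

Direct runoff: 0.0, 10.0, 16.0, 37.0, 68.0, 49.0, 35.0, 25.0, 18.0, 13.0, 9.0, 7.0, 5.0, 0.0 m³/s; ΣQ_DR = 292.0 m³/s, peak = 68.0 m³/s.
Runoff depth d = ΣQ_DR·Δt / A = 292.0 × 7200 / (117 km²) = 17.97 mm.
The 1-cm UH is the DRH scaled by (10 mm)/d, so U_p = 68.0 × 10/17.97 = 37.8 m³/s.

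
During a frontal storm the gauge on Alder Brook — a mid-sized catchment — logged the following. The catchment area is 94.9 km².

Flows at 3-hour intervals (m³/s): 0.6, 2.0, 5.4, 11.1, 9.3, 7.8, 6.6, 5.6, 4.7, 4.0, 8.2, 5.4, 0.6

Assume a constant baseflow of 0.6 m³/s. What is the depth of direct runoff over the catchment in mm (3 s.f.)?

Direct runoff: 0.0, 1.4, 4.8, 10.5, 8.7, 7.2, 6.0, 5.0, 4.1, 3.4, 7.6, 4.8, 0.0 m³/s; ΣQ_DR = 63.50 m³/s.
V = ΣQ_DR · Δt = 63.50 × 10800 s = 6.858 × 10^5 m³.
Over A = 94.9 km², depth = V / A = 7.23 mm.

d ≈ 7.23 mm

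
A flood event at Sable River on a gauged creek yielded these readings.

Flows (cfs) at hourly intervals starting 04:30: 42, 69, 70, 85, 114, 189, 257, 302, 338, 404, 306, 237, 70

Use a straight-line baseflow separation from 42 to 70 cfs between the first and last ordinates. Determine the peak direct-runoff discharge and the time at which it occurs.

Q_p = 341.00 cfs at t = 13:30

Subtracting baseflow gives direct-runoff ordinates: 0.00, 24.67, 23.33, 36.00, 62.67, 135.33, 201.00, 243.67, 277.33, 341.00, 240.67, 169.33, 0.00 cfs.
The maximum is 341.00 cfs, occurring at the reading for t = 13:30.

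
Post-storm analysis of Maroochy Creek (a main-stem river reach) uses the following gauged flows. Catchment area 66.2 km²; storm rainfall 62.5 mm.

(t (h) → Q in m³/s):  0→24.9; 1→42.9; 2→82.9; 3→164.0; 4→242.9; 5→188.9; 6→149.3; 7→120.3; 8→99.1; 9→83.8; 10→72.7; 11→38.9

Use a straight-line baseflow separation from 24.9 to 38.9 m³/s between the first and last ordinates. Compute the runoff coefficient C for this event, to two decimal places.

C ≈ 0.81

ΣQ_DR = 927.8 m³/s; V = ΣQ_DR·Δt = 3.340 × 10^6 m³.
Runoff depth d = V / A = 50.45 mm.
C = d / P = 50.45 / 62.5 = 0.81.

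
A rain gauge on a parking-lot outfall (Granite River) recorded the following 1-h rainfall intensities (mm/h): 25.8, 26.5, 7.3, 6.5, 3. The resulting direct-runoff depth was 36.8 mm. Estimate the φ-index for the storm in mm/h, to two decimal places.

φ ≈ 7.75 mm/h

Only the 2 blocks with intensity above φ contribute runoff: 25.8, 26.5 mm/h.
Σ(I−φ)·Δt = d  ⇒  (25.8+26.5 − 2φ)·1 = 36.8
φ = (52.30 − 36.8/1) / 2 = 7.75 mm/h.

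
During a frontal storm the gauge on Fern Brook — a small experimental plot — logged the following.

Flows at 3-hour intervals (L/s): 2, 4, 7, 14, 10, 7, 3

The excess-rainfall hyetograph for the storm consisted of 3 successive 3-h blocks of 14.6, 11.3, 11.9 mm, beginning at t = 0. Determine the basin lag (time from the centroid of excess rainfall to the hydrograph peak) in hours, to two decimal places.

t_L ≈ 4.71 h

Centroid of excess rainfall: t_c = Σ P_i·t̄_i / ΣP_i = 4.2857 h (block centres at 1.5, 4.5, 7.5 h).
Hydrograph peak occurs at t = 9 h, so basin lag t_L = 9 − 4.2857 = 4.71 h.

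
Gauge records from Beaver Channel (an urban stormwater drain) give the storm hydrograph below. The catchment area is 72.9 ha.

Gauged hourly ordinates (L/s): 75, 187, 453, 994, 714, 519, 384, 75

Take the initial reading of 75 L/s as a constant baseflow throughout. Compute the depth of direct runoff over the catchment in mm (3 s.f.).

d ≈ 13.8 mm

Direct runoff: 0.0, 112.0, 378.0, 919.0, 639.0, 444.0, 309.0, 0.0 L/s; ΣQ_DR = 2801 L/s.
V = ΣQ_DR · Δt = 2801 × 3600 s = 1.008 × 10^7 L.
Over A = 72.9 ha, depth = V / A = 13.8 mm.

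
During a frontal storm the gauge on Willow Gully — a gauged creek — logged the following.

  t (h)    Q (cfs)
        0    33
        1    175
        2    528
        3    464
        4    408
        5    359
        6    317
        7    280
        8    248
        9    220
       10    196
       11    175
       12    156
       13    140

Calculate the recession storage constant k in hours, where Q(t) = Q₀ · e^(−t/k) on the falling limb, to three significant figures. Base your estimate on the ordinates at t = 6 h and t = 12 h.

k ≈ 8.46 h

On the falling limb, Q drops from 317 to 156 cfs between t = 6 h and t = 12 h (Δt = 6 h).
k = −Δt / ln(Q₂/Q₁) = −6 / ln(156/317) = 8.46 h.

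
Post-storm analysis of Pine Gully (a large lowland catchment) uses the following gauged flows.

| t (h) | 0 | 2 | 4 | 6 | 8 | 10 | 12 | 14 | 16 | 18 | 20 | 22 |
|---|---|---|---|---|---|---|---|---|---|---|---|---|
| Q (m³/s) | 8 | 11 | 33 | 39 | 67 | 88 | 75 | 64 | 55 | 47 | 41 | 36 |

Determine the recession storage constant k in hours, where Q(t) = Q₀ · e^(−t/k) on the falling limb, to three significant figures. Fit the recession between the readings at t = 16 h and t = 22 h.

On the falling limb, Q drops from 55 to 36 m³/s between t = 16 h and t = 22 h (Δt = 6 h).
k = −Δt / ln(Q₂/Q₁) = −6 / ln(36/55) = 14.2 h.

k ≈ 14.2 h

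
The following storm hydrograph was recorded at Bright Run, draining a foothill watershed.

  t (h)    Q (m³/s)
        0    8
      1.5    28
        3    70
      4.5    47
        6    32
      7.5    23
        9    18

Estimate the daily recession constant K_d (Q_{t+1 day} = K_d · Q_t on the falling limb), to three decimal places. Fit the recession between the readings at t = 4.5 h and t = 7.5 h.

K_d ≈ 0.003

Between t = 4.5 h and t = 7.5 h the flow falls from 47 to 23 m³/s over 2×1.5 h = 3 h.
Per-interval ratio K = (23/47)^(1/2) = 0.6995; K_d = K^(24/1.5) = 0.003.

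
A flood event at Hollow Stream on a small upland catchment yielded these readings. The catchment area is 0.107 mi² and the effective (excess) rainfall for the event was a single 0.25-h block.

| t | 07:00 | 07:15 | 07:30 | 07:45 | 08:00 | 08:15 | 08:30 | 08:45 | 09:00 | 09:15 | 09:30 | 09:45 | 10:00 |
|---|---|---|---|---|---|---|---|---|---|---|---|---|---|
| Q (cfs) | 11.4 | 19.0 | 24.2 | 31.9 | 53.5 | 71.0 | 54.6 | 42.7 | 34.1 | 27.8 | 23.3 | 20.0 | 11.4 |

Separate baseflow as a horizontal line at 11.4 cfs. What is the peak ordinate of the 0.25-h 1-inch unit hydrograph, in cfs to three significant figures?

U_p ≈ 59.5 cfs

Direct runoff: 0.0, 7.6, 12.8, 20.5, 42.1, 59.6, 43.2, 31.3, 22.7, 16.4, 11.9, 8.6, 0.0 cfs; ΣQ_DR = 276.7 cfs, peak = 59.6 cfs.
Runoff depth d = ΣQ_DR·Δt / A = 276.7 × 900 / (0.107 mi²) = 1.002 in.
The 1-inch UH is the DRH scaled by (1 in)/d, so U_p = 59.6 × 1/1.002 = 59.5 cfs.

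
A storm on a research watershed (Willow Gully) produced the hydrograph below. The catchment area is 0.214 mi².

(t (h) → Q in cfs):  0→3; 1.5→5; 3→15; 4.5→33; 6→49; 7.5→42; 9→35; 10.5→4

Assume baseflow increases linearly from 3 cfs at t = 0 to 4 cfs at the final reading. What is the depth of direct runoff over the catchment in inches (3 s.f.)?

d ≈ 1.72 in

Direct runoff: 0.00, 1.86, 11.71, 29.57, 45.43, 38.29, 31.14, 0.00 cfs; ΣQ_DR = 158.0 cfs.
V = ΣQ_DR · Δt = 158.0 × 5400 s = 8.532 × 10^5 ft³.
Over A = 0.214 mi², depth = V / A = 1.72 in.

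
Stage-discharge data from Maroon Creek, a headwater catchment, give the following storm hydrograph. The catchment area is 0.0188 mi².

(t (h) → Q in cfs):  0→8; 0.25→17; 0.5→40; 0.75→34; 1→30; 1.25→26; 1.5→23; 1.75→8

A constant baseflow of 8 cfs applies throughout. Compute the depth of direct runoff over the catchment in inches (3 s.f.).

d ≈ 2.51 in

Direct runoff: 0.0, 9.0, 32.0, 26.0, 22.0, 18.0, 15.0, 0.0 cfs; ΣQ_DR = 122.0 cfs.
V = ΣQ_DR · Δt = 122.0 × 900 s = 1.098 × 10^5 ft³.
Over A = 0.0188 mi², depth = V / A = 2.51 in.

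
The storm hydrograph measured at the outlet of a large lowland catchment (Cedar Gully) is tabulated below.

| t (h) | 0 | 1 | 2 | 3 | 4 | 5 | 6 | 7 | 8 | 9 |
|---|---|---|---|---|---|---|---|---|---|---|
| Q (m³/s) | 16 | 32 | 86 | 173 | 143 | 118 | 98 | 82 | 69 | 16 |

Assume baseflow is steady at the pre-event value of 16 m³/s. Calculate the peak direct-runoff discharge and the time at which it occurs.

Q_p = 157.0 m³/s at t = 3 h

Subtracting baseflow gives direct-runoff ordinates: 0.0, 16.0, 70.0, 157.0, 127.0, 102.0, 82.0, 66.0, 53.0, 0.0 m³/s.
The maximum is 157.0 m³/s, occurring at the reading for t = 3 h.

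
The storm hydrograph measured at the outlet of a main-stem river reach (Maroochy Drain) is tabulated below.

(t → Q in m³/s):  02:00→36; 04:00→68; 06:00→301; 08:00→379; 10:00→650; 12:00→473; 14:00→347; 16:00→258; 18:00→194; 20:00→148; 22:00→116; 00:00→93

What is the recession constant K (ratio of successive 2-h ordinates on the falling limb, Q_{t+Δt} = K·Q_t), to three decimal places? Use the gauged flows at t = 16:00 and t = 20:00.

Using the recession-limb readings at t = 16:00 and t = 20:00: Q falls from 258 to 148 m³/s over 2 intervals.
K = (Q₂/Q₁)^(1/2) = (148/258)^(1/2) = 0.757.

K ≈ 0.757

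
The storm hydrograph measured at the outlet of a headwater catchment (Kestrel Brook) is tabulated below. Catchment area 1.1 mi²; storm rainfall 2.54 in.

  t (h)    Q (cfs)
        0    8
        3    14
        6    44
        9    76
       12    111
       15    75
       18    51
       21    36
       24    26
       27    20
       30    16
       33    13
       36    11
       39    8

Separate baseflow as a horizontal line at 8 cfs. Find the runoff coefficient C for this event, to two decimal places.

ΣQ_DR = 397.0 cfs; V = ΣQ_DR·Δt = 4.288 × 10^6 ft³.
Runoff depth d = V / A = 1.678 in.
C = d / P = 1.678 / 2.54 = 0.66.

C ≈ 0.66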